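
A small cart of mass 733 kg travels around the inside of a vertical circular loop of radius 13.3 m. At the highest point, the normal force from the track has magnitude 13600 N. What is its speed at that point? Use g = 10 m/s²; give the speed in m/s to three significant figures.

At the top, N + mg = mv²/r, so v = √(r(N/m + g)) = √(13.3 × (13600/733 + 10.0)) = √(13.3 × 28.55) = √379.8 = 19.49 m/s.

19.5 m/s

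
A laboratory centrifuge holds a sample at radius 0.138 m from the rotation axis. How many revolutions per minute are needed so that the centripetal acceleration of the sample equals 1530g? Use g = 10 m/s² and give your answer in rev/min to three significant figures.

Require ω²r = 1530g, so ω = √(1530 × 10.0/0.138) = 333.0 rad/s.
In rev/min: ω × 60/(2π) = 333.0 × 60/(2π) = 3180 rev/min.

3180 rev/min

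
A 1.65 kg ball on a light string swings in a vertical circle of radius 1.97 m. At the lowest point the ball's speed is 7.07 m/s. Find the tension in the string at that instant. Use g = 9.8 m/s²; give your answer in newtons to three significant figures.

At the lowest point, T points up (toward the centre) and the weight mg points down (away from the centre), so the net inward force is T − mg = mv²/r.
T = m(v²/r + g) = 1.65 × ((7.07)²/1.97 + 9.8) = 1.65 × (25.37 + 9.8) = 1.65 × 35.17 = 58.04 N.

58.0 N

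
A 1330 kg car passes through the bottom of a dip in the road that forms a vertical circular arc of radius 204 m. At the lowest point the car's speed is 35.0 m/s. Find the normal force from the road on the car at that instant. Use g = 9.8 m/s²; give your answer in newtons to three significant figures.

21000 N

At the lowest point, N points up (toward the centre) and the weight mg points down (away from the centre), so the net inward force is N − mg = mv²/r.
N = m(v²/r + g) = 1330 × ((35.0)²/204 + 9.8) = 1330 × (6.005 + 9.8) = 1330 × 15.80 = 21020 N.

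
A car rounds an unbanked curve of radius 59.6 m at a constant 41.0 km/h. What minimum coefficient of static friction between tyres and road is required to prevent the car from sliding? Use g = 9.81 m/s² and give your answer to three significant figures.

v = 41.0/3.6 = 11.39 m/s.
Friction provides the centripetal force: μ_s m g = m v²/r, so μ_s = v²/(g r) = (11.39)²/(9.81 × 59.6) = 129.7/584.7 = 0.2218.

0.222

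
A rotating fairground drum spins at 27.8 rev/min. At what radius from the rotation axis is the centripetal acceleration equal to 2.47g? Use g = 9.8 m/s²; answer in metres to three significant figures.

2.86 m

ω = 27.8 rev/min × 2π/60 = 2.911 rad/s.
a_c = ω²r = 2.47g ⇒ r = 2.47 × 9.8 / (2.911)² = 24.21/8.475 = 2.856 m.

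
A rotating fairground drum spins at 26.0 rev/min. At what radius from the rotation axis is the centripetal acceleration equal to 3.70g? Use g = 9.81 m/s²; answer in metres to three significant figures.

4.90 m

ω = 26.0 rev/min × 2π/60 = 2.723 rad/s.
a_c = ω²r = 3.70g ⇒ r = 3.70 × 9.81 / (2.723)² = 36.30/7.413 = 4.896 m.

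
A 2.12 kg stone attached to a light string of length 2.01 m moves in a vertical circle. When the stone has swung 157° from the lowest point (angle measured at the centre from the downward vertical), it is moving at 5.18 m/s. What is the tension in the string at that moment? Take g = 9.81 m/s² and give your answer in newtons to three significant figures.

Take the radial direction toward the centre of the circle as positive. The component of the weight along the string toward the centre is −mg cos φ (φ measured from the bottom), so Newton's second law along the string gives T − mg cos φ = m v²/r.
cos 157° = -0.9205, so T = m(v²/r + g cos φ) = 2.12 × ((5.18)²/2.01 + 9.81 × -0.9205) = 2.12 × (13.35 + (-9.030)) = 2.12 × 4.319 = 9.157 N.

9.16 N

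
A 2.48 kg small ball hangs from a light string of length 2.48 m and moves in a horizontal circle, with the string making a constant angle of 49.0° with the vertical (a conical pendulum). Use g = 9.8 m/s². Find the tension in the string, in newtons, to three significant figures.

Vertically the bob has no acceleration, so T cosθ = mg.
T = mg/cosθ = 2.48 × 9.8 / cos 49.0° = 24.30/0.6561 = 37.05 N.

37.0 N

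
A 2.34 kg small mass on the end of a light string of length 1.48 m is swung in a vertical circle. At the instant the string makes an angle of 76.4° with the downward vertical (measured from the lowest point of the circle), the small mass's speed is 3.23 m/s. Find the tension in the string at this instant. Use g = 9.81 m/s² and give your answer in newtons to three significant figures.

21.9 N

Take the radial direction toward the centre of the circle as positive. The component of the weight along the string toward the centre is −mg cos φ (φ measured from the bottom), so Newton's second law along the string gives T − mg cos φ = m v²/r.
cos 76.4° = 0.2351, so T = m(v²/r + g cos φ) = 2.34 × ((3.23)²/1.48 + 9.81 × 0.2351) = 2.34 × (7.049 + (2.307)) = 2.34 × 9.356 = 21.89 N.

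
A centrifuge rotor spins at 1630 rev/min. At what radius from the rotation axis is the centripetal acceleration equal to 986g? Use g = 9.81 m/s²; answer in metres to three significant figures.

ω = 1630 rev/min × 2π/60 = 170.7 rad/s.
a_c = ω²r = 986g ⇒ r = 986 × 9.81 / (170.7)² = 9673/29140 = 0.3320 m.

0.332 m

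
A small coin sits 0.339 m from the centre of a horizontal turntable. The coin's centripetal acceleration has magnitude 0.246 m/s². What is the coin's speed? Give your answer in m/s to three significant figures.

a_c = v²/r ⇒ v = √(a_c · r) = √(0.246 × 0.339) = √0.08339 = 0.2888 m/s.

0.289 m/s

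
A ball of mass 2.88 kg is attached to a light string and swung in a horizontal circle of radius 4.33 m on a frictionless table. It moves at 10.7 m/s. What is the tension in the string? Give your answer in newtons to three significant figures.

The tension is the only horizontal force, so it supplies the full centripetal force: T = m v²/r = 2.88 × (10.70)²/4.33 = 2.88 × 114.5/4.33 = 76.15 N.

76.2 N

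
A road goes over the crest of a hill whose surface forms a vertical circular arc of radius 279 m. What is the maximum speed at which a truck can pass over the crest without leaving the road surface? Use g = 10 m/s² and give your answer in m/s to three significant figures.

52.8 m/s

At the crest the centre of the circle is below the truck, so the net downward (centripetal) force is mg − N = mv²/r.
The truck leaves the road when N → 0, giving v_max = √(g r) = √(10.0 × 279) = 52.82 m/s.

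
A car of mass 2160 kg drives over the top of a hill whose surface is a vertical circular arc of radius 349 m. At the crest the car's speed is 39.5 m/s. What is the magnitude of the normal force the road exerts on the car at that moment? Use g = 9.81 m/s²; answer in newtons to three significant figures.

At the crest the centripetal acceleration points downward (toward the centre of the arc), so mg − N = mv²/r.
N = m(g − v²/r) = 2160 × (9.81 − (39.5)²/349) = 2160 × (9.81 − 4.471) = 2160 × 5.339 = 11530 N.

11500 N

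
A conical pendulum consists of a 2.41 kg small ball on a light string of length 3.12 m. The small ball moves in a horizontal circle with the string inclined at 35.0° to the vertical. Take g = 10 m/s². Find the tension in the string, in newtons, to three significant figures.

29.4 N

Vertically the bob has no acceleration, so T cosθ = mg.
T = mg/cosθ = 2.41 × 10.0 / cos 35.0° = 24.10/0.8192 = 29.42 N.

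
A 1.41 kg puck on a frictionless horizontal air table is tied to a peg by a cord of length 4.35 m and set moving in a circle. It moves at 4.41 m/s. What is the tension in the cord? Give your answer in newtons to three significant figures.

6.30 N

The tension is the only horizontal force, so it supplies the full centripetal force: T = m v²/r = 1.41 × (4.410)²/4.35 = 1.41 × 19.45/4.35 = 6.304 N.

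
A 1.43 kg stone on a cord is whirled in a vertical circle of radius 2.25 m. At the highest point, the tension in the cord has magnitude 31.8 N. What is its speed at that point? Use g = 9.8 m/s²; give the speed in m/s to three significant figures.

8.49 m/s

At the top, T + mg = mv²/r, so v = √(r(T/m + g)) = √(2.25 × (31.8/1.43 + 9.8)) = √(2.25 × 32.04) = √72.08 = 8.490 m/s.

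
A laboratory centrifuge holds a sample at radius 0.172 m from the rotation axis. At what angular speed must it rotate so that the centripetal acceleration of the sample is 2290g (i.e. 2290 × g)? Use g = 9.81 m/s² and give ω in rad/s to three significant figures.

Centripetal acceleration a_c = ω²r. Setting ω²r = 2290g:
ω = √(2290g / r) = √(2290 × 9.81 / 0.172) = √130600 = 361.4 rad/s.

361 rad/s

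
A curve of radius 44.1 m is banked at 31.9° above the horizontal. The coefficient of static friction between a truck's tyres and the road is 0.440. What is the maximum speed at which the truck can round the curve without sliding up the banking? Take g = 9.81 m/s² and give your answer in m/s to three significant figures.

At the maximum speed, friction acts down the slope at its limiting value f = μN. Radially (horizontal, toward centre): N sinθ + μN cosθ = mv²/r. Vertically: N cosθ − μN sinθ = mg.
Dividing: v² = r g (sinθ + μcosθ)/(cosθ − μsinθ).
sinθ + μcosθ = 0.5284 + 0.440×0.8490 = 0.9020; cosθ − μsinθ = 0.8490 − 0.440×0.5284 = 0.6165.
v² = 44.1 × 9.81 × 0.9020/0.6165 = 633.0 m²/s², so v = 25.16 m/s.

25.2 m/s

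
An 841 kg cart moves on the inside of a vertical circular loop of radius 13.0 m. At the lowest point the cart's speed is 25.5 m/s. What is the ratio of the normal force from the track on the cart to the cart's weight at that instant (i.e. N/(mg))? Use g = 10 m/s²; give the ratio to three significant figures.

At the bottom, N − mg = mv²/r, so N = m(v²/r + g) and N/(mg) = v²/(rg) + 1 = (25.5)²/(13.0 × 10.0) + 1 = 5.002 + 1 = 6.002.

6.00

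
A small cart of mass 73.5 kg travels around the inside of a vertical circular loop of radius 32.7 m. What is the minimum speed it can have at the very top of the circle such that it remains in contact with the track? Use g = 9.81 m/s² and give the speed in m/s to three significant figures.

17.9 m/s

At the top, both weight mg and N point toward the centre: N + mg = mv²/r.
At minimum speed N → 0, so mg = mv_min²/r ⇒ v_min = √(g r) = √(9.81 × 32.7) = 17.91 m/s.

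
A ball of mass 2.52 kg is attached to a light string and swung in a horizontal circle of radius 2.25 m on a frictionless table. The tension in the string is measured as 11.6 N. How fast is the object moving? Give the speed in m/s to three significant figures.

3.22 m/s

T = m v²/r ⇒ v = √(T r / m) = √(11.6 × 2.25 / 2.52) = √10.36 = 3.218 m/s.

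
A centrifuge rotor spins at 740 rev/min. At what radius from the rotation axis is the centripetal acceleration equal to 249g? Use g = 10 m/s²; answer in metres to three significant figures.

0.415 m

ω = 740 rev/min × 2π/60 = 77.49 rad/s.
a_c = ω²r = 249g ⇒ r = 249 × 10.0 / (77.49)² = 2490/6005 = 0.4146 m.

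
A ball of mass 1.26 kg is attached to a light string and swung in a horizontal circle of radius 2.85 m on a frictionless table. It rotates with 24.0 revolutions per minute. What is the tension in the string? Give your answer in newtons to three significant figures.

22.7 N

ω = 24.0 rev/min × 2π/60 = 2.513 rad/s, so v = ωr = 2.513 × 2.85 = 7.163 m/s.
The tension is the only horizontal force, so it supplies the full centripetal force: T = m v²/r = 1.26 × (7.163)²/2.85 = 1.26 × 51.31/2.85 = 22.68 N.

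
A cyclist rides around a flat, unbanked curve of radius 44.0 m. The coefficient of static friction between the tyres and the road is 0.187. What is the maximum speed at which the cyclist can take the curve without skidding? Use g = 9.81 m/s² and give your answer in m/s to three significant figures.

8.98 m/s

Friction provides the centripetal force on a flat curve. At maximum speed it is at its limiting value: μ_s m g = m v²/r.
Mass cancels: v_max = √(μ_s g r) = √(0.187 × 9.81 × 44.0) = √80.72 = 8.984 m/s.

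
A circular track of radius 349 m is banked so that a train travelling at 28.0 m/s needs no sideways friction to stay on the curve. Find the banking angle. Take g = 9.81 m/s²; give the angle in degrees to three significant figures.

For a frictionless banked turn: horizontally N sinθ = mv²/r and vertically N cosθ = mg.
Dividing: tanθ = v²/(r g) = (28.0)²/(349 × 9.81) = 784.0/3424 = 0.2290.
θ = arctan(0.2290) = 12.90°.

12.9°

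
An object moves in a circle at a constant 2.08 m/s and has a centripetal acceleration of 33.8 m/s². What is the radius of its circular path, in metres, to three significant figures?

a_c = v²/r ⇒ r = v²/a_c = (2.08)²/33.8 = 4.326/33.8 = 0.1280 m.

0.128 m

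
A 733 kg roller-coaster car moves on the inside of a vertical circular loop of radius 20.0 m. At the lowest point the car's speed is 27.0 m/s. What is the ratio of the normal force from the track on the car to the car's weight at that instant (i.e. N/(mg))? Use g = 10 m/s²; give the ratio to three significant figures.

At the bottom, N − mg = mv²/r, so N = m(v²/r + g) and N/(mg) = v²/(rg) + 1 = (27.0)²/(20.0 × 10.0) + 1 = 3.645 + 1 = 4.645.

4.64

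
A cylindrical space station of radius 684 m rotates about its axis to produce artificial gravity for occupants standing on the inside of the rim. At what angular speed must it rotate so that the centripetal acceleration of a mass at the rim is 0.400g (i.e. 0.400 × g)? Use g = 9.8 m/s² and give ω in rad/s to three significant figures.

0.0757 rad/s

Centripetal acceleration a_c = ω²r. Setting ω²r = 0.400g:
ω = √(0.400g / r) = √(0.400 × 9.8 / 684) = √0.005731 = 0.07570 rad/s.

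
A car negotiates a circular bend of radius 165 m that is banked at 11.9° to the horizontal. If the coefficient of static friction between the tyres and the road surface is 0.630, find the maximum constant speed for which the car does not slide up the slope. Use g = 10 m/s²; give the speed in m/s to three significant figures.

40.0 m/s

At the maximum speed, friction acts down the slope at its limiting value f = μN. Radially (horizontal, toward centre): N sinθ + μN cosθ = mv²/r. Vertically: N cosθ − μN sinθ = mg.
Dividing: v² = r g (sinθ + μcosθ)/(cosθ − μsinθ).
sinθ + μcosθ = 0.2062 + 0.630×0.9785 = 0.8227; cosθ − μsinθ = 0.9785 − 0.630×0.2062 = 0.8486.
v² = 165 × 10.0 × 0.8227/0.8486 = 1600 m²/s², so v = 39.99 m/s.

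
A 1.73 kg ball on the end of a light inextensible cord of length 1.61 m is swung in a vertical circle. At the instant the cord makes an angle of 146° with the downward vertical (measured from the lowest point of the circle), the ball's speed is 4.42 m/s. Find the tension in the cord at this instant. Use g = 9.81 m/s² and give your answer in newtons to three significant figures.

Take the radial direction toward the centre of the circle as positive. The component of the weight along the string toward the centre is −mg cos φ (φ measured from the bottom), so Newton's second law along the string gives T − mg cos φ = m v²/r.
cos 146° = -0.8290, so T = m(v²/r + g cos φ) = 1.73 × ((4.42)²/1.61 + 9.81 × -0.8290) = 1.73 × (12.13 + (-8.133)) = 1.73 × 4.002 = 6.923 N.

6.92 N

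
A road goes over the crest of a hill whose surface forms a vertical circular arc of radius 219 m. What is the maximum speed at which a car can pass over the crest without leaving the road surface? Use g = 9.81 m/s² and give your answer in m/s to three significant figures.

At the crest the centre of the circle is below the car, so the net downward (centripetal) force is mg − N = mv²/r.
The car leaves the road when N → 0, giving v_max = √(g r) = √(9.81 × 219) = 46.35 m/s.

46.4 m/s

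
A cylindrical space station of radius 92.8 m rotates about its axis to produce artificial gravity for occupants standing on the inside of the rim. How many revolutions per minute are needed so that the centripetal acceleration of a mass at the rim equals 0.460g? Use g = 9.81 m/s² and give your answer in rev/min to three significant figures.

2.11 rev/min

Require ω²r = 0.460g, so ω = √(0.460 × 9.81/92.8) = 0.2205 rad/s.
In rev/min: ω × 60/(2π) = 0.2205 × 60/(2π) = 2.106 rev/min.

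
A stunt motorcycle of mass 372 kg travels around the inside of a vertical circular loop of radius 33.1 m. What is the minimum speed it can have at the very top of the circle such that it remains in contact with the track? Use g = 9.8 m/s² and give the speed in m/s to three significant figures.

18.0 m/s

At the highest point the centre is directly below, so both the weight and N act inward: N + mg = mv²/r.
At minimum speed N → 0, so mg = mv_min²/r ⇒ v_min = √(g r) = √(9.8 × 33.1) = 18.01 m/s.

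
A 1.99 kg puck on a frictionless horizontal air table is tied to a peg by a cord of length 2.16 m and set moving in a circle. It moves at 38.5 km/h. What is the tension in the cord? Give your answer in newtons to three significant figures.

105 N

v = 38.5 km/h = 38.5/3.6 = 10.69 m/s.
The tension is the only horizontal force, so it supplies the full centripetal force: T = m v²/r = 1.99 × (10.69)²/2.16 = 1.99 × 114.4/2.16 = 105.4 N.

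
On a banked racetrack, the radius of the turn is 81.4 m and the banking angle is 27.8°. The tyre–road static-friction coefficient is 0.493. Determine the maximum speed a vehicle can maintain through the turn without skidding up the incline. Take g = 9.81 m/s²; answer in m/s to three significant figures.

33.2 m/s

At the maximum speed, friction acts down the slope at its limiting value f = μN. Radially (horizontal, toward centre): N sinθ + μN cosθ = mv²/r. Vertically: N cosθ − μN sinθ = mg.
Dividing: v² = r g (sinθ + μcosθ)/(cosθ − μsinθ).
sinθ + μcosθ = 0.4664 + 0.493×0.8846 = 0.9025; cosθ − μsinθ = 0.8846 − 0.493×0.4664 = 0.6547.
v² = 81.4 × 9.81 × 0.9025/0.6547 = 1101 m²/s², so v = 33.18 m/s.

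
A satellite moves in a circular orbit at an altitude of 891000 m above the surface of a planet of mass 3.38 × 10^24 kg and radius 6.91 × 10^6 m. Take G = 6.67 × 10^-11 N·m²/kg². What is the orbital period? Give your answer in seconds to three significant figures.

r = R + h = 6.91 × 10^6 + 891000 = 7.801 × 10^6 m. Gravity provides the centripetal force: G M m / r² = m v² / r ⇒ v = √(GM/r) = 5376 m/s.
T = 2πr/v = 2π × 7.801 × 10^6 / 5376 = 9118 s.

9120 s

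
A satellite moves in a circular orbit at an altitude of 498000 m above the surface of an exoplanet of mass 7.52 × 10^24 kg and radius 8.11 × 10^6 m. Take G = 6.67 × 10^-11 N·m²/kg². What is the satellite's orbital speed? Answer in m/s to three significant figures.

7630 m/s

Orbital radius r = R + h = 8.11 × 10^6 + 498000 = 8.608 × 10^6 m.
Gravity supplies the centripetal force: G M m / r² = m v² / r, so v = √(GM/r).
v = √(6.67 × 10^-11 × 7.52 × 10^24 / 8.608 × 10^6) = √(5.827 × 10^7) = 7633 m/s.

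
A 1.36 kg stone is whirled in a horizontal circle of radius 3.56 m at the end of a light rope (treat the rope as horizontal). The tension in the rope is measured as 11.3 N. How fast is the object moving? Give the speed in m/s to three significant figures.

T = m v²/r ⇒ v = √(T r / m) = √(11.3 × 3.56 / 1.36) = √29.58 = 5.439 m/s.

5.44 m/s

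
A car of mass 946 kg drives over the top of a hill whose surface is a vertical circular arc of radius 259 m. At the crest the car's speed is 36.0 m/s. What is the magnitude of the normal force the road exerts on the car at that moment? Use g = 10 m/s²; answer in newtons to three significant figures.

At the crest the centripetal acceleration points downward (toward the centre of the arc), so mg − N = mv²/r.
N = m(g − v²/r) = 946 × (10.0 − (36.0)²/259) = 946 × (10.0 − 5.004) = 946 × 4.996 = 4726 N.

4730 N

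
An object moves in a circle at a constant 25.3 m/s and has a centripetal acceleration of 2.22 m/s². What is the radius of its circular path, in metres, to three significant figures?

288 m

a_c = v²/r ⇒ r = v²/a_c = (25.3)²/2.22 = 640.1/2.22 = 288.3 m.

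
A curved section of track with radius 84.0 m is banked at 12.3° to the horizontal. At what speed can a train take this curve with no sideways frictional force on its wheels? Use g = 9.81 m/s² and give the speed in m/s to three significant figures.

On a frictionless banked curve, N sinθ = mv²/r and N cosθ = mg, so tanθ = v²/(rg).
v = √(r g tanθ) = √(84.0 × 9.81 × tan 12.3°) = √(84.0 × 9.81 × 0.2180) = √179.7 = 13.40 m/s.

13.4 m/s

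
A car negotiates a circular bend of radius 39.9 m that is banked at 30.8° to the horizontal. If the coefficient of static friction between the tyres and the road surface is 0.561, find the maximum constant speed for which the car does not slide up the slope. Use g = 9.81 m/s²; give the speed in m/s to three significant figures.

26.1 m/s

At the maximum speed, friction acts down the slope at its limiting value f = μN. Radially (horizontal, toward centre): N sinθ + μN cosθ = mv²/r. Vertically: N cosθ − μN sinθ = mg.
Dividing: v² = r g (sinθ + μcosθ)/(cosθ − μsinθ).
sinθ + μcosθ = 0.5120 + 0.561×0.8590 = 0.9939; cosθ − μsinθ = 0.8590 − 0.561×0.5120 = 0.5717.
v² = 39.9 × 9.81 × 0.9939/0.5717 = 680.5 m²/s², so v = 26.09 m/s.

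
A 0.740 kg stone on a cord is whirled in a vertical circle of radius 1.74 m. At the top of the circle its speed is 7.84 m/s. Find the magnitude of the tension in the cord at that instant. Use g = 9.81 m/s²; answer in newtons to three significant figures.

18.9 N

At the top, both T and the weight mg point inward (toward the centre), so T + mg = mv²/r.
T = m(v²/r − g) = 0.740 × ((7.84)²/1.74 − 9.81) = 0.740 × (35.33 − 9.81) = 0.740 × 25.52 = 18.88 N.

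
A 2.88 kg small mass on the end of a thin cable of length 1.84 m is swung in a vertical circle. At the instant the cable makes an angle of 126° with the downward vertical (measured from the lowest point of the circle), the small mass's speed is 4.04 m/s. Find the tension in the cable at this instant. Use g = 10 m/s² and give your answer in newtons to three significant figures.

8.62 N

Take the radial direction toward the centre of the circle as positive. The component of the weight along the string toward the centre is −mg cos φ (φ measured from the bottom), so Newton's second law along the string gives T − mg cos φ = m v²/r.
cos 126° = -0.5878, so T = m(v²/r + g cos φ) = 2.88 × ((4.04)²/1.84 + 10.0 × -0.5878) = 2.88 × (8.870 + (-5.878)) = 2.88 × 2.993 = 8.619 N.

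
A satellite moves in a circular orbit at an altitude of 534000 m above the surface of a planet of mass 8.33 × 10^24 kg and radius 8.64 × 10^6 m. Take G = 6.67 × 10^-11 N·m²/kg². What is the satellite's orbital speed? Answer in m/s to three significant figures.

Orbital radius r = R + h = 8.64 × 10^6 + 534000 = 9.174 × 10^6 m.
Gravity supplies the centripetal force: G M m / r² = m v² / r, so v = √(GM/r).
v = √(6.67 × 10^-11 × 8.33 × 10^24 / 9.174 × 10^6) = √(6.056 × 10^7) = 7782 m/s.

7780 m/s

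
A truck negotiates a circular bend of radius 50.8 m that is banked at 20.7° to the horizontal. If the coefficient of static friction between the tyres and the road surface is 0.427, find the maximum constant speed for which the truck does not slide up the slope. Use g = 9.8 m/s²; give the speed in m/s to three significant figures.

At the maximum speed, friction acts down the slope at its limiting value f = μN. Radially (horizontal, toward centre): N sinθ + μN cosθ = mv²/r. Vertically: N cosθ − μN sinθ = mg.
Dividing: v² = r g (sinθ + μcosθ)/(cosθ − μsinθ).
sinθ + μcosθ = 0.3535 + 0.427×0.9354 = 0.7529; cosθ − μsinθ = 0.9354 − 0.427×0.3535 = 0.7845.
v² = 50.8 × 9.8 × 0.7529/0.7845 = 477.8 m²/s², so v = 21.86 m/s.

21.9 m/s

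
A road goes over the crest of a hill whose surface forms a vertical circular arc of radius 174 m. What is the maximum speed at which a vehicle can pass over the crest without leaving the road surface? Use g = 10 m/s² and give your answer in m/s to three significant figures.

At the crest the centre of the circle is below the vehicle, so the net downward (centripetal) force is mg − N = mv²/r.
The vehicle leaves the road when N → 0, giving v_max = √(g r) = √(10.0 × 174) = 41.71 m/s.

41.7 m/s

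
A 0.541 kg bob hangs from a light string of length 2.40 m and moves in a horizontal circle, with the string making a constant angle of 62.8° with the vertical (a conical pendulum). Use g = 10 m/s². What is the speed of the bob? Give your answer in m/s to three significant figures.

The radius of the circle is r = L sinθ = 2.40 × sin 62.8° = 2.135 m.
Horizontally T sinθ = mv²/r and vertically T cosθ = mg, so tanθ = v²/(rg).
v = √(r g tanθ) = √(2.135 × 10.0 × 1.946) = √41.53 = 6.445 m/s.

6.44 m/s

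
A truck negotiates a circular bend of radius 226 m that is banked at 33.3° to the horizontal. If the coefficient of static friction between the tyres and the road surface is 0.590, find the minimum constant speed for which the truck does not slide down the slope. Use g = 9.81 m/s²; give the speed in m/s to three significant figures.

At the minimum speed, friction acts up the slope at its limiting value f = μN. Radially (horizontal, toward centre): N sinθ − μN cosθ = mv²/r. Vertically: N cosθ + μN sinθ = mg.
Dividing: v² = r g (sinθ − μcosθ)/(cosθ + μsinθ).
sinθ − μcosθ = 0.5490 − 0.590×0.8358 = 0.05590; cosθ + μsinθ = 0.8358 + 0.590×0.5490 = 1.160.
v² = 226 × 9.81 × 0.05590/1.160 = 106.9 m²/s², so v = 10.34 m/s.

10.3 m/s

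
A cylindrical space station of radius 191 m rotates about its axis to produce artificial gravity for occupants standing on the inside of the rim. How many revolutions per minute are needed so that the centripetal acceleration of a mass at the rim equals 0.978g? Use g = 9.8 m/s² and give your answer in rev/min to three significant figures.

Require ω²r = 0.978g, so ω = √(0.978 × 9.8/191) = 0.2240 rad/s.
In rev/min: ω × 60/(2π) = 0.2240 × 60/(2π) = 2.139 rev/min.

2.14 rev/min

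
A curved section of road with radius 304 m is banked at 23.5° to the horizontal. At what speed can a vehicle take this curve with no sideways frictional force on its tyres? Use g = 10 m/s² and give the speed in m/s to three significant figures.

36.4 m/s

On a frictionless banked curve, N sinθ = mv²/r and N cosθ = mg, so tanθ = v²/(rg).
v = √(r g tanθ) = √(304 × 10.0 × tan 23.5°) = √(304 × 10.0 × 0.4348) = √1322 = 36.36 m/s.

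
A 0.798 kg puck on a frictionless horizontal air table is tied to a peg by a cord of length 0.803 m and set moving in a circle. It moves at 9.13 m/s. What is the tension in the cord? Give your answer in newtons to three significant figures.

82.8 N

The tension is the only horizontal force, so it supplies the full centripetal force: T = m v²/r = 0.798 × (9.130)²/0.803 = 0.798 × 83.36/0.803 = 82.84 N.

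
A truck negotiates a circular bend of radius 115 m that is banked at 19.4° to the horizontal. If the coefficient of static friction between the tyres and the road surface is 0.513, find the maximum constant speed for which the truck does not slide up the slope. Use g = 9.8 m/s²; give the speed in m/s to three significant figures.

34.5 m/s

At the maximum speed, friction acts down the slope at its limiting value f = μN. Radially (horizontal, toward centre): N sinθ + μN cosθ = mv²/r. Vertically: N cosθ − μN sinθ = mg.
Dividing: v² = r g (sinθ + μcosθ)/(cosθ − μsinθ).
sinθ + μcosθ = 0.3322 + 0.513×0.9432 = 0.8160; cosθ − μsinθ = 0.9432 − 0.513×0.3322 = 0.7728.
v² = 115 × 9.8 × 0.8160/0.7728 = 1190 m²/s², so v = 34.50 m/s.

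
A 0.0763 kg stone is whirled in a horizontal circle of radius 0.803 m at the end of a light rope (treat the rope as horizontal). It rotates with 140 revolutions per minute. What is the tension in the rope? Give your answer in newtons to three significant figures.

13.2 N

ω = 140 rev/min × 2π/60 = 14.66 rad/s, so v = ωr = 14.66 × 0.803 = 11.77 m/s.
The tension is the only horizontal force, so it supplies the full centripetal force: T = m v²/r = 0.0763 × (11.77)²/0.803 = 0.0763 × 138.6/0.803 = 13.17 N.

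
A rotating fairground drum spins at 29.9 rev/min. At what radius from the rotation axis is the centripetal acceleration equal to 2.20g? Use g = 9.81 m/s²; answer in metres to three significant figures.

ω = 29.9 rev/min × 2π/60 = 3.131 rad/s.
a_c = ω²r = 2.20g ⇒ r = 2.20 × 9.81 / (3.131)² = 21.58/9.804 = 2.201 m.

2.20 m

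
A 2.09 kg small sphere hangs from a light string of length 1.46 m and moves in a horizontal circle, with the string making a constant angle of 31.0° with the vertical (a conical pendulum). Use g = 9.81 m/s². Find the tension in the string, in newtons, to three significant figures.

23.9 N

Vertically the bob has no acceleration, so T cosθ = mg.
T = mg/cosθ = 2.09 × 9.81 / cos 31.0° = 20.50/0.8572 = 23.92 N.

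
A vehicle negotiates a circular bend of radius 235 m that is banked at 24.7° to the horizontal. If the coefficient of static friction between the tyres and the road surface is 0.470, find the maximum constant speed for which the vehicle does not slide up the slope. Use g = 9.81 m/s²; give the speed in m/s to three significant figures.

At the maximum speed, friction acts down the slope at its limiting value f = μN. Radially (horizontal, toward centre): N sinθ + μN cosθ = mv²/r. Vertically: N cosθ − μN sinθ = mg.
Dividing: v² = r g (sinθ + μcosθ)/(cosθ − μsinθ).
sinθ + μcosθ = 0.4179 + 0.470×0.9085 = 0.8449; cosθ − μsinθ = 0.9085 − 0.470×0.4179 = 0.7121.
v² = 235 × 9.81 × 0.8449/0.7121 = 2735 m²/s², so v = 52.30 m/s.

52.3 m/s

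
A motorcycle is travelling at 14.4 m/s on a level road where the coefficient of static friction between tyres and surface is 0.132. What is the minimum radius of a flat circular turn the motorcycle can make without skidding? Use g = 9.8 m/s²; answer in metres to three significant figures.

160 m

At the limit, μ_s m g = m v²/r, so r_min = v²/(μ_s g) = (14.4)²/(0.132 × 9.8) = 207.4/1.294 = 160.3 m.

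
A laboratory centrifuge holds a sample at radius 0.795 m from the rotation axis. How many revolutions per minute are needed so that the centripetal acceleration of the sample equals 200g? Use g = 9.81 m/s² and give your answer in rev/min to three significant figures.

474 rev/min

Require ω²r = 200g, so ω = √(200 × 9.81/0.795) = 49.68 rad/s.
In rev/min: ω × 60/(2π) = 49.68 × 60/(2π) = 474.4 rev/min.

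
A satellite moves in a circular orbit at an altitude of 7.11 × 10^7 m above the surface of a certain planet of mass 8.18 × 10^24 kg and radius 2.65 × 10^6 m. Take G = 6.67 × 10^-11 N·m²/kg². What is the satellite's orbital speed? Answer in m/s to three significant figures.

2720 m/s

Orbital radius r = R + h = 2.65 × 10^6 + 7.11 × 10^7 = 7.375 × 10^7 m.
Gravity supplies the centripetal force: G M m / r² = m v² / r, so v = √(GM/r).
v = √(6.67 × 10^-11 × 8.18 × 10^24 / 7.375 × 10^7) = √(7.398 × 10^6) = 2720 m/s.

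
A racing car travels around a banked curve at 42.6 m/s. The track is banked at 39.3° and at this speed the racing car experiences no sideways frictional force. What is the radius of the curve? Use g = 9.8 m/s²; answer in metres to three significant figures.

Frictionless banking: tanθ = v²/(rg), so r = v²/(g tanθ).
r = (42.6)²/(9.8 × tan 39.3°) = 1815/(9.8 × 0.8185) = 1815/8.021 = 226.2 m.

226 m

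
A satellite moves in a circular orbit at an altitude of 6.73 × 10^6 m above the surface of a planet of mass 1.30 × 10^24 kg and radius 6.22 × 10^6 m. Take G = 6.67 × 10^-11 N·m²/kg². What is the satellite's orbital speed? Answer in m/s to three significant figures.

Orbital radius r = R + h = 6.22 × 10^6 + 6.73 × 10^6 = 1.295 × 10^7 m.
Gravity supplies the centripetal force: G M m / r² = m v² / r, so v = √(GM/r).
v = √(6.67 × 10^-11 × 1.30 × 10^24 / 1.295 × 10^7) = √(6.696 × 10^6) = 2588 m/s.

2590 m/s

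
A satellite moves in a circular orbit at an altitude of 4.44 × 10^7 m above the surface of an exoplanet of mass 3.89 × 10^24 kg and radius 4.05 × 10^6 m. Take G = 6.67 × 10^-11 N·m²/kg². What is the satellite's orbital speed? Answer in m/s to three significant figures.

Orbital radius r = R + h = 4.05 × 10^6 + 4.44 × 10^7 = 4.845 × 10^7 m.
Gravity supplies the centripetal force: G M m / r² = m v² / r, so v = √(GM/r).
v = √(6.67 × 10^-11 × 3.89 × 10^24 / 4.845 × 10^7) = √(5.355 × 10^6) = 2314 m/s.

2310 m/s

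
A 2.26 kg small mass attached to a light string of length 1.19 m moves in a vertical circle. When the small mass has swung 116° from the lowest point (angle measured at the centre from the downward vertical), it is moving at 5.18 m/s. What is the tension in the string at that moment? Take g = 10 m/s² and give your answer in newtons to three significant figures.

Take the radial direction toward the centre of the circle as positive. The component of the weight along the string toward the centre is −mg cos φ (φ measured from the bottom), so Newton's second law along the string gives T − mg cos φ = m v²/r.
cos 116° = -0.4384, so T = m(v²/r + g cos φ) = 2.26 × ((5.18)²/1.19 + 10.0 × -0.4384) = 2.26 × (22.55 + (-4.384)) = 2.26 × 18.16 = 41.05 N.

41.1 N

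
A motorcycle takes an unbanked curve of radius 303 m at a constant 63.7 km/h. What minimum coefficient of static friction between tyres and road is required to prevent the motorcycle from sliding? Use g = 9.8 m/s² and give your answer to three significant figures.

0.105

v = 63.7/3.6 = 17.69 m/s.
Friction provides the centripetal force: μ_s m g = m v²/r, so μ_s = v²/(g r) = (17.69)²/(9.8 × 303) = 313.1/2969 = 0.1054.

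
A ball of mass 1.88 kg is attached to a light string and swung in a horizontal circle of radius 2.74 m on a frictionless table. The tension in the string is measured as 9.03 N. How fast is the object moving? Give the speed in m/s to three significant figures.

T = m v²/r ⇒ v = √(T r / m) = √(9.03 × 2.74 / 1.88) = √13.16 = 3.628 m/s.

3.63 m/s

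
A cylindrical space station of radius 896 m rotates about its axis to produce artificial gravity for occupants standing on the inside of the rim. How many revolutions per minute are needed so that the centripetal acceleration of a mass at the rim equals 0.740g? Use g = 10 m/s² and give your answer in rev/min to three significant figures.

Require ω²r = 0.740g, so ω = √(0.740 × 10.0/896) = 0.09088 rad/s.
In rev/min: ω × 60/(2π) = 0.09088 × 60/(2π) = 0.8678 rev/min.

0.868 rev/min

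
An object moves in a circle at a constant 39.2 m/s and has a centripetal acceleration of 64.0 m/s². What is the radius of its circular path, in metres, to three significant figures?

a_c = v²/r ⇒ r = v²/a_c = (39.2)²/64.0 = 1537/64.0 = 24.01 m.

24.0 m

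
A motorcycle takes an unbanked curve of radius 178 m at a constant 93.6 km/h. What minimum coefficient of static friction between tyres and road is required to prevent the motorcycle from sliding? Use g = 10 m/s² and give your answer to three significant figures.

0.380

v = 93.6/3.6 = 26.00 m/s.
Friction provides the centripetal force: μ_s m g = m v²/r, so μ_s = v²/(g r) = (26.00)²/(10.0 × 178) = 676.0/1780 = 0.3798.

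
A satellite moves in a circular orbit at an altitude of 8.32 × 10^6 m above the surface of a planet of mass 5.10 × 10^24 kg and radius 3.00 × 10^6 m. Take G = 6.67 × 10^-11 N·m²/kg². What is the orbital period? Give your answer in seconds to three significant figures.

r = R + h = 3.00 × 10^6 + 8.32 × 10^6 = 1.132 × 10^7 m. Gravity provides the centripetal force: G M m / r² = m v² / r ⇒ v = √(GM/r) = 5482 m/s.
T = 2πr/v = 2π × 1.132 × 10^7 / 5482 = 12970 s.

13000 s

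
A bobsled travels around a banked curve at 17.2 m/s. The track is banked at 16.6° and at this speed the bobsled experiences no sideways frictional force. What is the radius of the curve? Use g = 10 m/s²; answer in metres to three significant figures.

Frictionless banking: tanθ = v²/(rg), so r = v²/(g tanθ).
r = (17.2)²/(10.0 × tan 16.6°) = 295.8/(10.0 × 0.2981) = 295.8/2.981 = 99.24 m.

99.2 m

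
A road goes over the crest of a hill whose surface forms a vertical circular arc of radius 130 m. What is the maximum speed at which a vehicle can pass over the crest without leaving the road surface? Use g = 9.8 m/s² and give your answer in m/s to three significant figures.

35.7 m/s

At the crest the centre of the circle is below the vehicle, so the net downward (centripetal) force is mg − N = mv²/r.
The vehicle leaves the road when N → 0, giving v_max = √(g r) = √(9.8 × 130) = 35.69 m/s.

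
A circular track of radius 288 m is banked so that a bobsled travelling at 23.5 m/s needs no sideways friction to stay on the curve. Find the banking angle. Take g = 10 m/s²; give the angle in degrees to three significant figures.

10.9°

For a frictionless banked turn: horizontally N sinθ = mv²/r and vertically N cosθ = mg.
Dividing: tanθ = v²/(r g) = (23.5)²/(288 × 10.0) = 552.2/2880 = 0.1918.
θ = arctan(0.1918) = 10.85°.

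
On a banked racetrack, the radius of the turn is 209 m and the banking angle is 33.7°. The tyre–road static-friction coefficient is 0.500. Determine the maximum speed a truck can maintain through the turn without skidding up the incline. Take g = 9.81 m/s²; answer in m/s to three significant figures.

At the maximum speed, friction acts down the slope at its limiting value f = μN. Radially (horizontal, toward centre): N sinθ + μN cosθ = mv²/r. Vertically: N cosθ − μN sinθ = mg.
Dividing: v² = r g (sinθ + μcosθ)/(cosθ − μsinθ).
sinθ + μcosθ = 0.5548 + 0.500×0.8320 = 0.9708; cosθ − μsinθ = 0.8320 − 0.500×0.5548 = 0.5545.
v² = 209 × 9.81 × 0.9708/0.5545 = 3589 m²/s², so v = 59.91 m/s.

59.9 m/s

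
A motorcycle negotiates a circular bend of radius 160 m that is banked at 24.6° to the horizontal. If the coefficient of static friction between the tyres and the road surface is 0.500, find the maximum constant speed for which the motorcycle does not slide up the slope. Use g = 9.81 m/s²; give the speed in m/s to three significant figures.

At the maximum speed, friction acts down the slope at its limiting value f = μN. Radially (horizontal, toward centre): N sinθ + μN cosθ = mv²/r. Vertically: N cosθ − μN sinθ = mg.
Dividing: v² = r g (sinθ + μcosθ)/(cosθ − μsinθ).
sinθ + μcosθ = 0.4163 + 0.500×0.9092 = 0.8709; cosθ − μsinθ = 0.9092 − 0.500×0.4163 = 0.7011.
v² = 160 × 9.81 × 0.8709/0.7011 = 1950 m²/s², so v = 44.16 m/s.

44.2 m/s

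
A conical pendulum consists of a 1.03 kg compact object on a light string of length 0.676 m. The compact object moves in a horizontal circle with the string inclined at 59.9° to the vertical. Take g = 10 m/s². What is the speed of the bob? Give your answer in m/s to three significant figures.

3.18 m/s

The radius of the circle is r = L sinθ = 0.676 × sin 59.9° = 0.5848 m.
Horizontally T sinθ = mv²/r and vertically T cosθ = mg, so tanθ = v²/(rg).
v = √(r g tanθ) = √(0.5848 × 10.0 × 1.725) = √10.09 = 3.176 m/s.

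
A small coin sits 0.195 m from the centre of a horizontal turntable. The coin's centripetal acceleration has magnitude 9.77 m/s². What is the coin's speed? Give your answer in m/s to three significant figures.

1.38 m/s

a_c = v²/r ⇒ v = √(a_c · r) = √(9.77 × 0.195) = √1.905 = 1.380 m/s.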